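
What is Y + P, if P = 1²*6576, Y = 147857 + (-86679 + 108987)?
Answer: 176741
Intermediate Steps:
Y = 170165 (Y = 147857 + 22308 = 170165)
P = 6576 (P = 1*6576 = 6576)
Y + P = 170165 + 6576 = 176741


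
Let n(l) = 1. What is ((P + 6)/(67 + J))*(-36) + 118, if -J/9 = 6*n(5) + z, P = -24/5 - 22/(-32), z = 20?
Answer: 395479/3340 ≈ 118.41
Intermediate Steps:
P = -329/80 (P = -24*⅕ - 22*(-1/32) = -24/5 + 11/16 = -329/80 ≈ -4.1125)
J = -234 (J = -9*(6*1 + 20) = -9*(6 + 20) = -9*26 = -234)
((P + 6)/(67 + J))*(-36) + 118 = ((-329/80 + 6)/(67 - 234))*(-36) + 118 = ((151/80)/(-167))*(-36) + 118 = ((151/80)*(-1/167))*(-36) + 118 = -151/13360*(-36) + 118 = 1359/3340 + 118 = 395479/3340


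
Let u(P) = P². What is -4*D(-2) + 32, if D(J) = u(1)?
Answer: 28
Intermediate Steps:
D(J) = 1 (D(J) = 1² = 1)
-4*D(-2) + 32 = -4*1 + 32 = -4 + 32 = 28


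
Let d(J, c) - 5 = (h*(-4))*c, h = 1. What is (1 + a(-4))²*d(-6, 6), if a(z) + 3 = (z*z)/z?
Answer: -684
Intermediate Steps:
a(z) = -3 + z (a(z) = -3 + (z*z)/z = -3 + z²/z = -3 + z)
d(J, c) = 5 - 4*c (d(J, c) = 5 + (1*(-4))*c = 5 - 4*c)
(1 + a(-4))²*d(-6, 6) = (1 + (-3 - 4))²*(5 - 4*6) = (1 - 7)²*(5 - 24) = (-6)²*(-19) = 36*(-19) = -684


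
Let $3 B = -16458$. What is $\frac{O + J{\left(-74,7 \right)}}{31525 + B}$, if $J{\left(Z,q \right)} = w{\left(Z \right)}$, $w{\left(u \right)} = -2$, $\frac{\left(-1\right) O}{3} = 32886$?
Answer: $- \frac{98660}{26039} \approx -3.7889$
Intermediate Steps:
$O = -98658$ ($O = \left(-3\right) 32886 = -98658$)
$J{\left(Z,q \right)} = -2$
$B = -5486$ ($B = \frac{1}{3} \left(-16458\right) = -5486$)
$\frac{O + J{\left(-74,7 \right)}}{31525 + B} = \frac{-98658 - 2}{31525 - 5486} = - \frac{98660}{26039}$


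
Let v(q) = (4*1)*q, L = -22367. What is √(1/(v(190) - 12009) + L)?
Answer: 4*I*√176895013351/11249 ≈ 149.56*I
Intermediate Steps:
v(q) = 4*q
√(1/(v(190) - 12009) + L) = √(1/(4*190 - 12009) - 22367) = √(1/(760 - 12009) - 22367) = √(1/(-11249) - 22367) = √(-1/11249 - 22367) = √(-251606384/11249) = 4*I*√176895013351/11249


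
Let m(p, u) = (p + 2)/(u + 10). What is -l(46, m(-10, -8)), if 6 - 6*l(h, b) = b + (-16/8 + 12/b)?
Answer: -5/2 ≈ -2.5000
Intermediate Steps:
m(p, u) = (2 + p)/(10 + u)
l(h, b) = 4/3 - 2/b - b/6 (l(h, b) = 1 - (b + (-16/8 + 12/b))/6 = 1 - (b + (-16*⅛ + 12/b))/6 = 1 - (b + (-2 + 12/b))/6 = 1 - (-2 + b + 12/b)/6 = 1 + (⅓ - 2/b - b/6) = 4/3 - 2/b - b/6)
-l(46, m(-10, -8)) = -(4/3 - 2*(10 - 8)/(2 - 10) - (2 - 10)/(6*(10 - 8))) = -(4/3 - 2/(-8/2) - (-8)/(6*2)) = -(4/3 - 2/((½)*(-8)) - (-8)/12) = -(4/3 - 2/(-4) - ⅙*(-4)) = -(4/3 - 2*(-¼) + ⅔) = -(4/3 + ½ + ⅔) = -1*5/2 = -5/2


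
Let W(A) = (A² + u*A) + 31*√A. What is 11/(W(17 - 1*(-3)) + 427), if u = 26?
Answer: 1347/163199 - 62*√5/163199 ≈ 0.0074042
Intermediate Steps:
W(A) = A² + 26*A + 31*√A (W(A) = (A² + 26*A) + 31*√A = A² + 26*A + 31*√A)
11/(W(17 - 1*(-3)) + 427) = 11/(((17 - 1*(-3))² + 26*(17 - 1*(-3)) + 31*√(17 - 1*(-3))) + 427) = 11/(((17 + 3)² + 26*(17 + 3) + 31*√(17 + 3)) + 427) = 11/((20² + 26*20 + 31*√20) + 427) = 11/((400 + 520 + 31*(2*√5)) + 427) = 11/((400 + 520 + 62*√5) + 427) = 11/((920 + 62*√5) + 427) = 11/(1347 + 62*√5)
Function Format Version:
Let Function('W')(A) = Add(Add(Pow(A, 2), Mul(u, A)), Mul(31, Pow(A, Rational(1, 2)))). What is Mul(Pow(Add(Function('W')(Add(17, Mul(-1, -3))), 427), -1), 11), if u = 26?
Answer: Add(Rational(1347, 163199), Mul(Rational(-62, 163199), Pow(5, Rational(1, 2)))) ≈ 0.0074042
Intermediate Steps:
Function('W')(A) = Add(Pow(A, 2), Mul(26, A), Mul(31, Pow(A, Rational(1, 2)))) (Function('W')(A) = Add(Add(Pow(A, 2), Mul(26, A)), Mul(31, Pow(A, Rational(1, 2)))) = Add(Pow(A, 2), Mul(26, A), Mul(31, Pow(A, Rational(1, 2)))))
Mul(Pow(Add(Function('W')(Add(17, Mul(-1, -3))), 427), -1), 11) = Mul(Pow(Add(Add(Pow(Add(17, Mul(-1, -3)), 2), Mul(26, Add(17, Mul(-1, -3))), Mul(31, Pow(Add(17, Mul(-1, -3)), Rational(1, 2)))), 427), -1), 11) = Mul(Pow(Add(Add(Pow(Add(17, 3), 2), Mul(26, Add(17, 3)), Mul(31, Pow(Add(17, 3), Rational(1, 2)))), 427), -1), 11) = Mul(Pow(Add(Add(Pow(20, 2), Mul(26, 20), Mul(31, Pow(20, Rational(1, 2)))), 427), -1), 11) = Mul(Pow(Add(Add(400, 520, Mul(31, Mul(2, Pow(5, Rational(1, 2))))), 427), -1), 11) = Mul(Pow(Add(Add(400, 520, Mul(62, Pow(5, Rational(1, 2)))), 427), -1), 11) = Mul(Pow(Add(Add(920, Mul(62, Pow(5, Rational(1, 2)))), 427), -1), 11) = Mul(Pow(Add(1347, Mul(62, Pow(5, Rational(1, 2)))), -1), 11) = Mul(11, Pow(Add(1347, Mul(62, Pow(5, Rational(1, 2)))), -1))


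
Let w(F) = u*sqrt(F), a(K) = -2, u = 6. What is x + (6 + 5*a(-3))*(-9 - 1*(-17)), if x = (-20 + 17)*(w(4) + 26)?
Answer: -146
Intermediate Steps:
w(F) = 6*sqrt(F)
x = -114 (x = (-20 + 17)*(6*sqrt(4) + 26) = -3*(6*2 + 26) = -3*(12 + 26) = -3*38 = -114)
x + (6 + 5*a(-3))*(-9 - 1*(-17)) = -114 + (6 + 5*(-2))*(-9 - 1*(-17)) = -114 + (6 - 10)*(-9 + 17) = -114 - 4*8 = -114 - 32 = -146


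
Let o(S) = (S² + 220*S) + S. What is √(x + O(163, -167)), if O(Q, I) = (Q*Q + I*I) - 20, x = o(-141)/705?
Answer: √54422 ≈ 233.29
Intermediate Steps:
o(S) = S² + 221*S
x = -16 (x = -141*(221 - 141)/705 = -141*80*(1/705) = -11280*1/705 = -16)
O(Q, I) = -20 + I² + Q² (O(Q, I) = (Q² + I²) - 20 = (I² + Q²) - 20 = -20 + I² + Q²)
√(x + O(163, -167)) = √(-16 + (-20 + (-167)² + 163²)) = √(-16 + (-20 + 27889 + 26569)) = √(-16 + 54438) = √54422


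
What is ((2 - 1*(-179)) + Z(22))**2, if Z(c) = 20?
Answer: 40401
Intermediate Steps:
((2 - 1*(-179)) + Z(22))**2 = ((2 - 1*(-179)) + 20)**2 = ((2 + 179) + 20)**2 = (181 + 20)**2 = 201**2 = 40401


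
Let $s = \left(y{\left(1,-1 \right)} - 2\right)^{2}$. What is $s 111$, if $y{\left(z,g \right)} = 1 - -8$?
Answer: $5439$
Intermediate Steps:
$y{\left(z,g \right)} = 9$ ($y{\left(z,g \right)} = 1 + 8 = 9$)
$s = 49$ ($s = \left(9 - 2\right)^{2} = 7^{2} = 49$)
$s 111 = 49 \cdot 111 = 5439$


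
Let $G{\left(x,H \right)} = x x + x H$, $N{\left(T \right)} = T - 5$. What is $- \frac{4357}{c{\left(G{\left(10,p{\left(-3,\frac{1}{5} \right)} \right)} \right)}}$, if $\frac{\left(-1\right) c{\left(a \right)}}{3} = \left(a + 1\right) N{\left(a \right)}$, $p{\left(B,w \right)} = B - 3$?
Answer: $\frac{4357}{4305} \approx 1.0121$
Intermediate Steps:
$p{\left(B,w \right)} = -3 + B$ ($p{\left(B,w \right)} = B - 3 = -3 + B$)
$N{\left(T \right)} = -5 + T$
$G{\left(x,H \right)} = x^{2} + H x$
$c{\left(a \right)} = - 3 \left(1 + a\right) \left(-5 + a\right)$ ($c{\left(a \right)} = - 3 \left(a + 1\right) \left(-5 + a\right) = - 3 \left(1 + a\right) \left(-5 + a\right)$)
$- \frac{4357}{c{\left(G{\left(10,p{\left(-3,\frac{1}{5} \right)} \right)} \right)}} = - \frac{4357}{\left(-3\right) \left(1 + 10 \left(\left(-3 - 3\right) + 10\right)\right) \left(-5 + 10 \left(\left(-3 - 3\right) + 10\right)\right)} = - \frac{4357}{\left(-3\right) \left(1 + 10 \left(-6 + 10\right)\right) \left(-5 + 10 \left(-6 + 10\right)\right)} = - \frac{4357}{\left(-3\right) \left(1 + 10 \cdot 4\right) \left(-5 + 10 \cdot 4\right)} = - \frac{4357}{\left(-3\right) \left(1 + 40\right) \left(-5 + 40\right)} = - \frac{4357}{\left(-3\right) 41 \cdot 35} = - \frac{4357}{-4305} = \left(-4357\right) \left(- \frac{1}{4305}\right) = \frac{4357}{4305}$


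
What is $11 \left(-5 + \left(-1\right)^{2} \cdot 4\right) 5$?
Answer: $-55$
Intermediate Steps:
$11 \left(-5 + \left(-1\right)^{2} \cdot 4\right) 5 = 11 \left(-5 + 1 \cdot 4\right) 5 = 11 \left(-5 + 4\right) 5 = 11 \left(-1\right) 5 = \left(-11\right) 5 = -55$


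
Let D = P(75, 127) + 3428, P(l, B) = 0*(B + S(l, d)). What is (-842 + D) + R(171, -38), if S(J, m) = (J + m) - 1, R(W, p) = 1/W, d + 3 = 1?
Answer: 442207/171 ≈ 2586.0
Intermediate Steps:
d = -2 (d = -3 + 1 = -2)
S(J, m) = -1 + J + m
P(l, B) = 0 (P(l, B) = 0*(B + (-1 + l - 2)) = 0*(B + (-3 + l)) = 0*(-3 + B + l) = 0)
D = 3428 (D = 0 + 3428 = 3428)
(-842 + D) + R(171, -38) = (-842 + 3428) + 1/171 = 2586 + 1/171 = 442207/171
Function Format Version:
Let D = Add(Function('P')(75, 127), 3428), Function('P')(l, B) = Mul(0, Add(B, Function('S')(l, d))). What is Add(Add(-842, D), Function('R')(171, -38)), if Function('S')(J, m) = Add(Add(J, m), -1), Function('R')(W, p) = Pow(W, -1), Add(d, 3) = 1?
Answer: Rational(442207, 171) ≈ 2586.0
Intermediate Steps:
d = -2 (d = Add(-3, 1) = -2)
Function('S')(J, m) = Add(-1, J, m)
Function('P')(l, B) = 0 (Function('P')(l, B) = Mul(0, Add(B, Add(-1, l, -2))) = Mul(0, Add(B, Add(-3, l))) = Mul(0, Add(-3, B, l)) = 0)
D = 3428 (D = Add(0, 3428) = 3428)
Add(Add(-842, D), Function('R')(171, -38)) = Add(Add(-842, 3428), Pow(171, -1)) = Add(2586, Rational(1, 171)) = Rational(442207, 171)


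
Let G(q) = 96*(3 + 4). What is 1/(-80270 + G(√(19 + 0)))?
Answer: -1/79598 ≈ -1.2563e-5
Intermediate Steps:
G(q) = 672 (G(q) = 96*7 = 672)
1/(-80270 + G(√(19 + 0))) = 1/(-80270 + 672) = 1/(-79598) = -1/79598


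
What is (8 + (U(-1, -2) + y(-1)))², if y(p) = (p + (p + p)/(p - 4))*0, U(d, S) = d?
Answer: 49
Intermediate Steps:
y(p) = 0 (y(p) = (p + (2*p)/(-4 + p))*0 = (p + 2*p/(-4 + p))*0 = 0)
(8 + (U(-1, -2) + y(-1)))² = (8 + (-1 + 0))² = (8 - 1)² = 7² = 49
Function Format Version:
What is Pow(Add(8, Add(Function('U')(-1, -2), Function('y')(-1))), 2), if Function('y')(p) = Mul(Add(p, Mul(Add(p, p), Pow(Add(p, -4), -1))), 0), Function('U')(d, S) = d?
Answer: 49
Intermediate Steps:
Function('y')(p) = 0 (Function('y')(p) = Mul(Add(p, Mul(Mul(2, p), Pow(Add(-4, p), -1))), 0) = Mul(Add(p, Mul(2, p, Pow(Add(-4, p), -1))), 0) = 0)
Pow(Add(8, Add(Function('U')(-1, -2), Function('y')(-1))), 2) = Pow(Add(8, Add(-1, 0)), 2) = Pow(Add(8, -1), 2) = Pow(7, 2) = 49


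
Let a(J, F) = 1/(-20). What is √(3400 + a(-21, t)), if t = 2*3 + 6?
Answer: √339995/10 ≈ 58.309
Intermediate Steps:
t = 12 (t = 6 + 6 = 12)
a(J, F) = -1/20
√(3400 + a(-21, t)) = √(3400 - 1/20) = √(67999/20) = √339995/10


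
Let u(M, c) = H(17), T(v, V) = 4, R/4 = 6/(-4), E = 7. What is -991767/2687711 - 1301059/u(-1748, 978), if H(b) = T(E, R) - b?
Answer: 268989053306/2687711 ≈ 1.0008e+5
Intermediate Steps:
R = -6 (R = 4*(6/(-4)) = 4*(6*(-¼)) = 4*(-3/2) = -6)
H(b) = 4 - b
u(M, c) = -13 (u(M, c) = 4 - 1*17 = 4 - 17 = -13)
-991767/2687711 - 1301059/u(-1748, 978) = -991767/2687711 - 1301059/(-13) = -991767*1/2687711 - 1301059*(-1/13) = -991767/2687711 + 1301059/13 = 268989053306/2687711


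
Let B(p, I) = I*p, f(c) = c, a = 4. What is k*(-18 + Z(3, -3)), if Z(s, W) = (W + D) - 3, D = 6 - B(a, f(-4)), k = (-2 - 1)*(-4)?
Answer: -24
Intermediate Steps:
k = 12 (k = -3*(-4) = 12)
D = 22 (D = 6 - (-4)*4 = 6 - 1*(-16) = 6 + 16 = 22)
Z(s, W) = 19 + W (Z(s, W) = (W + 22) - 3 = (22 + W) - 3 = 19 + W)
k*(-18 + Z(3, -3)) = 12*(-18 + (19 - 3)) = 12*(-18 + 16) = 12*(-2) = -24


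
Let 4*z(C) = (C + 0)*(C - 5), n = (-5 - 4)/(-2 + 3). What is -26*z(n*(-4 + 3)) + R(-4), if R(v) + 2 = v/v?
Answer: -235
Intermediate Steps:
R(v) = -1 (R(v) = -2 + v/v = -2 + 1 = -1)
n = -9 (n = -9/1 = -9*1 = -9)
z(C) = C*(-5 + C)/4 (z(C) = ((C + 0)*(C - 5))/4 = (C*(-5 + C))/4 = C*(-5 + C)/4)
-26*z(n*(-4 + 3)) + R(-4) = -13*(-9*(-4 + 3))*(-5 - 9*(-4 + 3))/2 - 1 = -13*(-9*(-1))*(-5 - 9*(-1))/2 - 1 = -13*9*(-5 + 9)/2 - 1 = -13*9*4/2 - 1 = -26*9 - 1 = -234 - 1 = -235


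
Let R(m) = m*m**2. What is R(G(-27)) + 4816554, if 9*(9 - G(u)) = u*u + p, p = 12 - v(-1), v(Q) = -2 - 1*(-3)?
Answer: 3225076687/729 ≈ 4.4240e+6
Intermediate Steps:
v(Q) = 1 (v(Q) = -2 + 3 = 1)
p = 11 (p = 12 - 1*1 = 12 - 1 = 11)
G(u) = 70/9 - u**2/9 (G(u) = 9 - (u*u + 11)/9 = 9 - (u**2 + 11)/9 = 9 - (11 + u**2)/9 = 9 + (-11/9 - u**2/9) = 70/9 - u**2/9)
R(m) = m**3
R(G(-27)) + 4816554 = (70/9 - 1/9*(-27)**2)**3 + 4816554 = (70/9 - 1/9*729)**3 + 4816554 = (70/9 - 81)**3 + 4816554 = (-659/9)**3 + 4816554 = -286191179/729 + 4816554 = 3225076687/729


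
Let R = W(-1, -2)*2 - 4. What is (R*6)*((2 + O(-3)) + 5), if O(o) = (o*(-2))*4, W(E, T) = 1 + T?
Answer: -1116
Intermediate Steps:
R = -6 (R = (1 - 2)*2 - 4 = -1*2 - 4 = -2 - 4 = -6)
O(o) = -8*o (O(o) = -2*o*4 = -8*o)
(R*6)*((2 + O(-3)) + 5) = (-6*6)*((2 - 8*(-3)) + 5) = -36*((2 + 24) + 5) = -36*(26 + 5) = -36*31 = -1116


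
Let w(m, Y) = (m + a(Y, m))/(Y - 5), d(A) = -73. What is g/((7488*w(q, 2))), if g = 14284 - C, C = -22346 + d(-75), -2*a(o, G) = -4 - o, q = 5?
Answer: -36703/19968 ≈ -1.8381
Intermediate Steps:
a(o, G) = 2 + o/2 (a(o, G) = -(-4 - o)/2 = 2 + o/2)
C = -22419 (C = -22346 - 73 = -22419)
w(m, Y) = (2 + m + Y/2)/(-5 + Y) (w(m, Y) = (m + (2 + Y/2))/(Y - 5) = (2 + m + Y/2)/(-5 + Y))
g = 36703 (g = 14284 - 1*(-22419) = 14284 + 22419 = 36703)
g/((7488*w(q, 2))) = 36703/((7488*((2 + 5 + (1/2)*2)/(-5 + 2)))) = 36703/((7488*((2 + 5 + 1)/(-3)))) = 36703/((7488*(-1/3*8))) = 36703/((7488*(-8/3))) = 36703/(-19968) = 36703*(-1/19968) = -36703/19968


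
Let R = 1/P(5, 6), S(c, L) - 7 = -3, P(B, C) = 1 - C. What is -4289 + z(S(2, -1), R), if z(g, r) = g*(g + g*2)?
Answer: -4241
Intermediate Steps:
S(c, L) = 4 (S(c, L) = 7 - 3 = 4)
R = -1/5 (R = 1/(1 - 1*6) = 1/(1 - 6) = 1/(-5) = -1/5 ≈ -0.20000)
z(g, r) = 3*g**2 (z(g, r) = g*(g + 2*g) = g*(3*g) = 3*g**2)
-4289 + z(S(2, -1), R) = -4289 + 3*4**2 = -4289 + 3*16 = -4289 + 48 = -4241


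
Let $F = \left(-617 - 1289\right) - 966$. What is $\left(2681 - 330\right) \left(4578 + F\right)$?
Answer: $4010806$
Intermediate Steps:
$F = -2872$ ($F = -1906 - 966 = -2872$)
$\left(2681 - 330\right) \left(4578 + F\right) = \left(2681 - 330\right) \left(4578 - 2872\right) = 2351 \cdot 1706 = 4010806$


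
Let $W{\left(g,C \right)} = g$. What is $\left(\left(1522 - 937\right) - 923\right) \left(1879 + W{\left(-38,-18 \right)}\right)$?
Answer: $-622258$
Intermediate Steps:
$\left(\left(1522 - 937\right) - 923\right) \left(1879 + W{\left(-38,-18 \right)}\right) = \left(\left(1522 - 937\right) - 923\right) \left(1879 - 38\right) = \left(\left(1522 - 937\right) - 923\right) 1841 = \left(585 - 923\right) 1841 = \left(-338\right) 1841 = -622258$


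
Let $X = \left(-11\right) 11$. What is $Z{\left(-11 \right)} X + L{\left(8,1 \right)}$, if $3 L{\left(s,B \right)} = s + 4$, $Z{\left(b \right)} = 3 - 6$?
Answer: $367$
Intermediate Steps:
$Z{\left(b \right)} = -3$
$X = -121$
$L{\left(s,B \right)} = \frac{4}{3} + \frac{s}{3}$ ($L{\left(s,B \right)} = \frac{s + 4}{3} = \frac{4 + s}{3} = \frac{4}{3} + \frac{s}{3}$)
$Z{\left(-11 \right)} X + L{\left(8,1 \right)} = \left(-3\right) \left(-121\right) + \left(\frac{4}{3} + \frac{1}{3} \cdot 8\right) = 363 + \left(\frac{4}{3} + \frac{8}{3}\right) = 363 + 4 = 367$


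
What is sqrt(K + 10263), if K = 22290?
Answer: 3*sqrt(3617) ≈ 180.42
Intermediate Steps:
sqrt(K + 10263) = sqrt(22290 + 10263) = sqrt(32553) = 3*sqrt(3617)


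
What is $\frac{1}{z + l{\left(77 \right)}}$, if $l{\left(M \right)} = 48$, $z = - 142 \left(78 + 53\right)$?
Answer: $- \frac{1}{18554} \approx -5.3897 \cdot 10^{-5}$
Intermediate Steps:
$z = -18602$ ($z = \left(-142\right) 131 = -18602$)
$\frac{1}{z + l{\left(77 \right)}} = \frac{1}{-18602 + 48} = \frac{1}{-18554} = - \frac{1}{18554}$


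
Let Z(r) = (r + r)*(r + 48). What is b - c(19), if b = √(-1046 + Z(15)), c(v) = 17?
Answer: -17 + 2*√211 ≈ 12.052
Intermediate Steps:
Z(r) = 2*r*(48 + r) (Z(r) = (2*r)*(48 + r) = 2*r*(48 + r))
b = 2*√211 (b = √(-1046 + 2*15*(48 + 15)) = √(-1046 + 2*15*63) = √(-1046 + 1890) = √844 = 2*√211 ≈ 29.052)
b - c(19) = 2*√211 - 1*17 = 2*√211 - 17 = -17 + 2*√211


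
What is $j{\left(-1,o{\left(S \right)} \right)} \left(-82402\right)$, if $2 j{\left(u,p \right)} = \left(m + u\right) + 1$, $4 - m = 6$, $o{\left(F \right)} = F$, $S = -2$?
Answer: $82402$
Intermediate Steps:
$m = -2$ ($m = 4 - 6 = -2$)
$j{\left(u,p \right)} = - \frac{1}{2} + \frac{u}{2}$ ($j{\left(u,p \right)} = \frac{\left(-2 + u\right) + 1}{2} = \frac{-1 + u}{2} = - \frac{1}{2} + \frac{u}{2}$)
$j{\left(-1,o{\left(S \right)} \right)} \left(-82402\right) = \left(- \frac{1}{2} + \frac{1}{2} \left(-1\right)\right) \left(-82402\right) = \left(- \frac{1}{2} - \frac{1}{2}\right) \left(-82402\right) = \left(-1\right) \left(-82402\right) = 82402$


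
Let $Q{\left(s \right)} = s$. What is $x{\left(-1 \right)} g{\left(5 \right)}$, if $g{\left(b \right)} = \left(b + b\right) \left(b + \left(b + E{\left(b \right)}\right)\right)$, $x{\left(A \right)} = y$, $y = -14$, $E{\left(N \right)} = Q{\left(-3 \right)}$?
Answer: $-980$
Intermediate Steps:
$E{\left(N \right)} = -3$
$x{\left(A \right)} = -14$
$g{\left(b \right)} = 2 b \left(-3 + 2 b\right)$ ($g{\left(b \right)} = \left(b + b\right) \left(b + \left(b - 3\right)\right) = 2 b \left(b + \left(-3 + b\right)\right) = 2 b \left(-3 + 2 b\right)$)
$x{\left(-1 \right)} g{\left(5 \right)} = - 14 \cdot 2 \cdot 5 \left(-3 + 2 \cdot 5\right) = - 14 \cdot 2 \cdot 5 \left(-3 + 10\right) = - 14 \cdot 2 \cdot 5 \cdot 7 = \left(-14\right) 70 = -980$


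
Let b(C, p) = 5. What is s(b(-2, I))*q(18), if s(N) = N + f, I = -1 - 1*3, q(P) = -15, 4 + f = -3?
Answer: 30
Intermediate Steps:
f = -7 (f = -4 - 3 = -7)
I = -4 (I = -1 - 3 = -4)
s(N) = -7 + N (s(N) = N - 7 = -7 + N)
s(b(-2, I))*q(18) = (-7 + 5)*(-15) = -2*(-15) = 30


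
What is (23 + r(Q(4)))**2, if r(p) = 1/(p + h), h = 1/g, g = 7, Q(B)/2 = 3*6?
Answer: 33942276/64009 ≈ 530.27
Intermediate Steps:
Q(B) = 36 (Q(B) = 2*(3*6) = 2*18 = 36)
h = 1/7 ≈ 0.14286
r(p) = 1/(1/7 + p) (r(p) = 1/(p + 1/7) = 1/(1/7 + p))
(23 + r(Q(4)))**2 = (23 + 7/(1 + 7*36))**2 = (23 + 7/(1 + 252))**2 = (23 + 7/253)**2 = (5826/253)**2 = 33942276/64009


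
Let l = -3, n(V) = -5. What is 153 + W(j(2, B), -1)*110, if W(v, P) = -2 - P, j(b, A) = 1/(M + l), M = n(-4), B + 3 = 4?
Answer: 43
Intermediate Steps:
B = 1 (B = -3 + 4 = 1)
M = -5
j(b, A) = -⅛ (j(b, A) = 1/(-5 - 3) = 1/(-8) = -⅛)
153 + W(j(2, B), -1)*110 = 153 + (-2 - 1*(-1))*110 = 153 + (-2 + 1)*110 = 153 - 1*110 = 153 - 110 = 43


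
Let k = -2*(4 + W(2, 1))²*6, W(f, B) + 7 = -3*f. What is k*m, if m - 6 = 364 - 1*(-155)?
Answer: -510300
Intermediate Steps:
W(f, B) = -7 - 3*f
k = -972 (k = -2*(4 + (-7 - 3*2))²*6 = -2*(4 + (-7 - 6))²*6 = -2*(4 - 13)²*6 = -2*(-9)²*6 = -2*81*6 = -162*6 = -972)
m = 525 (m = 6 + (364 - 1*(-155)) = 6 + (364 + 155) = 6 + 519 = 525)
k*m = -972*525 = -510300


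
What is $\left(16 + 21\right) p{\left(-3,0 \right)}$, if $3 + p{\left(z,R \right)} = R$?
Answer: $-111$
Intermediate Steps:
$p{\left(z,R \right)} = -3 + R$
$\left(16 + 21\right) p{\left(-3,0 \right)} = \left(16 + 21\right) \left(-3 + 0\right) = 37 \left(-3\right) = -111$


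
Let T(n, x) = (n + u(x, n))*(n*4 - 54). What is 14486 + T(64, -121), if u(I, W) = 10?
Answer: 29434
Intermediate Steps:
T(n, x) = (-54 + 4*n)*(10 + n) (T(n, x) = (n + 10)*(n*4 - 54) = (10 + n)*(4*n - 54) = (10 + n)*(-54 + 4*n) = (-54 + 4*n)*(10 + n))
14486 + T(64, -121) = 14486 + (-540 - 14*64 + 4*64²) = 14486 + (-540 - 896 + 4*4096) = 14486 + (-540 - 896 + 16384) = 14486 + 14948 = 29434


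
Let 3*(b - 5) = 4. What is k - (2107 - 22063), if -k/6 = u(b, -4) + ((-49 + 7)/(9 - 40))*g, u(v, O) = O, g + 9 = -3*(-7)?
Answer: 616356/31 ≈ 19882.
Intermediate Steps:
b = 19/3 (b = 5 + (1/3)*4 = 5 + 4/3 = 19/3 ≈ 6.3333)
g = 12 (g = -9 - 3*(-7) = -9 + 21 = 12)
k = -2280/31 (k = -6*(-4 + ((-49 + 7)/(9 - 40))*12) = -6*(-4 - 42/(-31)*12) = -6*(-4 - 42*(-1/31)*12) = -6*(-4 + (42/31)*12) = -6*(-4 + 504/31) = -6*380/31 = -2280/31 ≈ -73.548)
k - (2107 - 22063) = -2280/31 - (2107 - 22063) = -2280/31 - 1*(-19956) = -2280/31 + 19956 = 616356/31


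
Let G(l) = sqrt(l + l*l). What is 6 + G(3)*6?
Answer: 6 + 12*sqrt(3) ≈ 26.785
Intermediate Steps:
G(l) = sqrt(l + l**2)
6 + G(3)*6 = 6 + sqrt(3*(1 + 3))*6 = 6 + sqrt(3*4)*6 = 6 + sqrt(12)*6 = 6 + (2*sqrt(3))*6 = 6 + 12*sqrt(3)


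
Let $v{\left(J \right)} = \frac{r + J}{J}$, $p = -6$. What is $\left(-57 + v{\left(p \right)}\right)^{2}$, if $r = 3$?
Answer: $\frac{12769}{4} \approx 3192.3$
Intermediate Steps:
$v{\left(J \right)} = \frac{3 + J}{J}$
$\left(-57 + v{\left(p \right)}\right)^{2} = \left(-57 + \frac{3 - 6}{-6}\right)^{2} = \left(-57 - - \frac{1}{2}\right)^{2} = \left(-57 + \frac{1}{2}\right)^{2} = \left(- \frac{113}{2}\right)^{2} = \frac{12769}{4}$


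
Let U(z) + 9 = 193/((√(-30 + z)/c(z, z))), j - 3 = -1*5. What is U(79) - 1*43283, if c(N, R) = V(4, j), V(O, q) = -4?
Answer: -303816/7 ≈ -43402.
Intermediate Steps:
j = -2 (j = 3 - 1*5 = 3 - 5 = -2)
c(N, R) = -4
U(z) = -9 - 772/√(-30 + z) (U(z) = -9 + 193/((√(-30 + z)/(-4))) = -9 + 193/((√(-30 + z)*(-¼))) = -9 + 193/((-√(-30 + z)/4)) = -9 + 193*(-4/√(-30 + z)) = -9 - 772/√(-30 + z))
U(79) - 1*43283 = (-9 - 772/√(-30 + 79)) - 1*43283 = (-9 - 772/√49) - 43283 = (-9 - 772*⅐) - 43283 = (-9 - 772/7) - 43283 = -835/7 - 43283 = -303816/7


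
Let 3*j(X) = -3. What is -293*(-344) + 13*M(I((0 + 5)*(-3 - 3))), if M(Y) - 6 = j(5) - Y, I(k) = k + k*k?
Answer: 89547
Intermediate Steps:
j(X) = -1 (j(X) = (⅓)*(-3) = -1)
I(k) = k + k²
M(Y) = 5 - Y (M(Y) = 6 + (-1 - Y) = 5 - Y)
-293*(-344) + 13*M(I((0 + 5)*(-3 - 3))) = -293*(-344) + 13*(5 - (0 + 5)*(-3 - 3)*(1 + (0 + 5)*(-3 - 3))) = 100792 + 13*(5 - 5*(-6)*(1 + 5*(-6))) = 100792 + 13*(5 - (-30)*(1 - 30)) = 100792 + 13*(5 - (-30)*(-29)) = 100792 + 13*(5 - 1*870) = 100792 + 13*(5 - 870) = 100792 + 13*(-865) = 100792 - 11245 = 89547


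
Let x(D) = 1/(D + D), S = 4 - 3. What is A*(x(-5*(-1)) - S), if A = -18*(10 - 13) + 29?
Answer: -747/10 ≈ -74.700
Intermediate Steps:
S = 1
x(D) = 1/(2*D)
A = 83 (A = -18*(-3) + 29 = 54 + 29 = 83)
A*(x(-5*(-1)) - S) = 83*(1/(2*((-5*(-1)))) - 1*1) = 83*((1/2)/5 - 1) = 83*((1/2)*(1/5) - 1) = 83*(1/10 - 1) = 83*(-9/10) = -747/10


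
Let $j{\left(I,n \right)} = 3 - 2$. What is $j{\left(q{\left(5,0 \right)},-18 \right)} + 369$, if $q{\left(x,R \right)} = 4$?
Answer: $370$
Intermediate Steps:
$j{\left(I,n \right)} = 1$
$j{\left(q{\left(5,0 \right)},-18 \right)} + 369 = 1 + 369 = 370$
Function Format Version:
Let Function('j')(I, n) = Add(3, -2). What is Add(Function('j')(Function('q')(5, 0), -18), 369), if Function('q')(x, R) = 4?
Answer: 370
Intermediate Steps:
Function('j')(I, n) = 1
Add(Function('j')(Function('q')(5, 0), -18), 369) = Add(1, 369) = 370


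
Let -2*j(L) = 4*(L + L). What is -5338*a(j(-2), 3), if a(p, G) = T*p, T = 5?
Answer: -213520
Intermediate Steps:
j(L) = -4*L (j(L) = -2*(L + L) = -2*2*L = -4*L)
a(p, G) = 5*p
-5338*a(j(-2), 3) = -26690*(-4*(-2)) = -26690*8 = -5338*40 = -213520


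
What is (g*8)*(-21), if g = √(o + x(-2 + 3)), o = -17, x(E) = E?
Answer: -672*I ≈ -672.0*I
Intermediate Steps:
g = 4*I (g = √(-17 + (-2 + 3)) = √(-17 + 1) = √(-16) = 4*I ≈ 4.0*I)
(g*8)*(-21) = ((4*I)*8)*(-21) = (32*I)*(-21) = -672*I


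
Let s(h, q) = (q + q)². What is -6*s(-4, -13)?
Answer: -4056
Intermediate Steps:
s(h, q) = 4*q² (s(h, q) = (2*q)² = 4*q²)
-6*s(-4, -13) = -24*(-13)² = -24*169 = -6*676 = -4056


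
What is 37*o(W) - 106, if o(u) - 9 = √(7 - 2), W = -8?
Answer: 227 + 37*√5 ≈ 309.73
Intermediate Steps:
o(u) = 9 + √5 (o(u) = 9 + √(7 - 2) = 9 + √5)
37*o(W) - 106 = 37*(9 + √5) - 106 = (333 + 37*√5) - 106 = 227 + 37*√5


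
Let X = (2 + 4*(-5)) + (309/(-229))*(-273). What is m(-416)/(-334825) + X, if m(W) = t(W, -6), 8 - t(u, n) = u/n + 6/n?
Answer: 80594093074/230024775 ≈ 350.37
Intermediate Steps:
t(u, n) = 8 - 6/n - u/n (t(u, n) = 8 - (u/n + 6/n) = 8 - (6/n + u/n) = 8 + (-6/n - u/n) = 8 - 6/n - u/n)
m(W) = 9 + W/6 (m(W) = (-6 - W + 8*(-6))/(-6) = -(-6 - W - 48)/6 = -(-54 - W)/6 = 9 + W/6)
X = 80235/229 (X = (2 - 20) + (309*(-1/229))*(-273) = -18 - 309/229*(-273) = -18 + 84357/229 = 80235/229 ≈ 350.37)
m(-416)/(-334825) + X = (9 + (⅙)*(-416))/(-334825) + 80235/229 = (9 - 208/3)*(-1/334825) + 80235/229 = -181/3*(-1/334825) + 80235/229 = 181/1004475 + 80235/229 = 80594093074/230024775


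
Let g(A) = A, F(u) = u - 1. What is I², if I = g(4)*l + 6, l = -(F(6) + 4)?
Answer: 900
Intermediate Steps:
F(u) = -1 + u
l = -9 (l = -((-1 + 6) + 4) = -(5 + 4) = -9 ≈ -9.0000)
I = -30 (I = 4*(-9) + 6 = -36 + 6 = -30)
I² = (-30)² = 900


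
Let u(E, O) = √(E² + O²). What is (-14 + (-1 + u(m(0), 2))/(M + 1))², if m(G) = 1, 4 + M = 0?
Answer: (41 + √5)²/9 ≈ 207.71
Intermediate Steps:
M = -4 (M = -4 + 0 = -4)
(-14 + (-1 + u(m(0), 2))/(M + 1))² = (-14 + (-1 + √(1² + 2²))/(-4 + 1))² = (-14 + (-1 + √(1 + 4))/(-3))² = (-14 + (-1 + √5)*(-⅓))² = (-14 + (⅓ - √5/3))² = (-41/3 - √5/3)²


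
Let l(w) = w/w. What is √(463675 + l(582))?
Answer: 2*√115919 ≈ 680.94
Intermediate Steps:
l(w) = 1
√(463675 + l(582)) = √(463675 + 1) = √463676 = 2*√115919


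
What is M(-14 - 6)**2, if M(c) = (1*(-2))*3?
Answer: 36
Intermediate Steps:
M(c) = -6 (M(c) = -2*3 = -6)
M(-14 - 6)**2 = (-6)**2 = 36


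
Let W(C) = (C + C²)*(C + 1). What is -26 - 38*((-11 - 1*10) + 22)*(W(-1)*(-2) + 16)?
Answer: -634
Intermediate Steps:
W(C) = (1 + C)*(C + C²) (W(C) = (C + C²)*(1 + C) = (1 + C)*(C + C²))
-26 - 38*((-11 - 1*10) + 22)*(W(-1)*(-2) + 16) = -26 - 38*((-11 - 1*10) + 22)*(-(1 + (-1)² + 2*(-1))*(-2) + 16) = -26 - 38*((-11 - 10) + 22)*(-(1 + 1 - 2)*(-2) + 16) = -26 - 38*(-21 + 22)*(-1*0*(-2) + 16) = -26 - 38*(0*(-2) + 16) = -26 - 38*(0 + 16) = -26 - 38*16 = -26 - 608 = -634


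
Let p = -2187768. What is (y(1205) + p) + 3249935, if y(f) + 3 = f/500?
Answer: 106216641/100 ≈ 1.0622e+6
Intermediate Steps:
y(f) = -3 + f/500
(y(1205) + p) + 3249935 = ((-3 + (1/500)*1205) - 2187768) + 3249935 = ((-3 + 241/100) - 2187768) + 3249935 = (-59/100 - 2187768) + 3249935 = -218776859/100 + 3249935 = 106216641/100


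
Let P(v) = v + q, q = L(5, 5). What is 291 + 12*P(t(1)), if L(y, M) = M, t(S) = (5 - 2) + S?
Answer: 399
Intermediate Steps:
t(S) = 3 + S
q = 5
P(v) = 5 + v (P(v) = v + 5 = 5 + v)
291 + 12*P(t(1)) = 291 + 12*(5 + (3 + 1)) = 291 + 12*(5 + 4) = 291 + 12*9 = 291 + 108 = 399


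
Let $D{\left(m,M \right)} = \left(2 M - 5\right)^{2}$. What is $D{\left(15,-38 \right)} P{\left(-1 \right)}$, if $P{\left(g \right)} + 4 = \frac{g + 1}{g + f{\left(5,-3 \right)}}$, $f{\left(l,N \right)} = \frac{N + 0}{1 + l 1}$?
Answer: $-26244$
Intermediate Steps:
$f{\left(l,N \right)} = \frac{N}{1 + l}$
$D{\left(m,M \right)} = \left(-5 + 2 M\right)^{2}$
$P{\left(g \right)} = -4 + \frac{1 + g}{- \frac{1}{2} + g}$ ($P{\left(g \right)} = -4 + \frac{g + 1}{g - \frac{3}{1 + 5}} = -4 + \frac{1 + g}{g - \frac{3}{6}} = -4 + \frac{1 + g}{g - \frac{1}{2}} = -4 + \frac{1 + g}{- \frac{1}{2} + g}$)
$D{\left(15,-38 \right)} P{\left(-1 \right)} = \left(-5 + 2 \left(-38\right)\right)^{2} \frac{6 \left(1 - -1\right)}{-1 + 2 \left(-1\right)} = \left(-5 - 76\right)^{2} \frac{6 \left(1 + 1\right)}{-1 - 2} = \left(-81\right)^{2} \cdot 6 \frac{1}{-3} \cdot 2 = 6561 \cdot 6 \left(- \frac{1}{3}\right) 2 = 6561 \left(-4\right) = -26244$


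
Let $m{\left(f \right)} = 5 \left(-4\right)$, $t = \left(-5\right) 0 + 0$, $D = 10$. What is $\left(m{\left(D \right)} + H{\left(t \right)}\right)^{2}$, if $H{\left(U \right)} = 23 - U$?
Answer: $9$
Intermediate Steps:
$t = 0$ ($t = 0 + 0 = 0$)
$m{\left(f \right)} = -20$
$\left(m{\left(D \right)} + H{\left(t \right)}\right)^{2} = \left(-20 + \left(23 - 0\right)\right)^{2} = \left(-20 + \left(23 + 0\right)\right)^{2} = \left(-20 + 23\right)^{2} = 3^{2} = 9$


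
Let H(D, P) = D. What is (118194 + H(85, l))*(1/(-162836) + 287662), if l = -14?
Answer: 5540392915369249/162836 ≈ 3.4024e+10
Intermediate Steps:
(118194 + H(85, l))*(1/(-162836) + 287662) = (118194 + 85)*(1/(-162836) + 287662) = 118279*(-1/162836 + 287662) = 118279*(46841729431/162836) = 5540392915369249/162836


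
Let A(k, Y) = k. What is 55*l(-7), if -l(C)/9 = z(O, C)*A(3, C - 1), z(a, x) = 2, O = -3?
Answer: -2970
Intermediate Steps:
l(C) = -54 (l(C) = -18*3 = -9*6 = -54)
55*l(-7) = 55*(-54) = -2970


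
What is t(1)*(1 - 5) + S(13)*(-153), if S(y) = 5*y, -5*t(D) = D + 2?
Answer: -49713/5 ≈ -9942.6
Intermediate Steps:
t(D) = -2/5 - D/5 (t(D) = -(D + 2)/5 = -(2 + D)/5 = -2/5 - D/5)
t(1)*(1 - 5) + S(13)*(-153) = (-2/5 - 1/5*1)*(1 - 5) + (5*13)*(-153) = (-2/5 - 1/5)*(-4) + 65*(-153) = -3/5*(-4) - 9945 = 12/5 - 9945 = -49713/5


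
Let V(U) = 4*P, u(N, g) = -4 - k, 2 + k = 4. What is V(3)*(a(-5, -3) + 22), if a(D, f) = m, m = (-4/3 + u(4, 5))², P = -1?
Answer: -2728/9 ≈ -303.11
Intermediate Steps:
k = 2 (k = -2 + 4 = 2)
u(N, g) = -6 (u(N, g) = -4 - 1*2 = -4 - 2 = -6)
m = 484/9 (m = (-4/3 - 6)² = (-22/3)² = 484/9 ≈ 53.778)
V(U) = -4 (V(U) = 4*(-1) = -4)
a(D, f) = 484/9
V(3)*(a(-5, -3) + 22) = -4*(484/9 + 22) = -4*682/9 = -2728/9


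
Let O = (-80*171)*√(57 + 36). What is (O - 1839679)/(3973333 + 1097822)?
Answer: -1839679/5071155 - 912*√93/338077 ≈ -0.38879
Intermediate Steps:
O = -13680*√93 ≈ -1.3193e+5
(O - 1839679)/(3973333 + 1097822) = (-13680*√93 - 1839679)/(3973333 + 1097822) = (-1839679 - 13680*√93)/5071155 = (-1839679 - 13680*√93)*(1/5071155) = -1839679/5071155 - 912*√93/338077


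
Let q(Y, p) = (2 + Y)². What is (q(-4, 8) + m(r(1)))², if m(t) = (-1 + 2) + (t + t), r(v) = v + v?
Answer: 81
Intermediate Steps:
r(v) = 2*v
m(t) = 1 + 2*t
(q(-4, 8) + m(r(1)))² = ((2 - 4)² + (1 + 2*(2*1)))² = ((-2)² + (1 + 2*2))² = (4 + (1 + 4))² = (4 + 5)² = 9² = 81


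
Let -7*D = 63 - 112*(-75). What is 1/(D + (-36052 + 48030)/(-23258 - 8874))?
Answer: -16066/19429783 ≈ -0.00082687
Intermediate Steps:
D = -1209 (D = -(63 - 112*(-75))/7 = -(63 + 8400)/7 = -⅐*8463 = -1209)
1/(D + (-36052 + 48030)/(-23258 - 8874)) = 1/(-1209 + (-36052 + 48030)/(-23258 - 8874)) = 1/(-1209 + 11978/(-32132)) = 1/(-1209 + 11978*(-1/32132)) = 1/(-1209 - 5989/16066) = 1/(-19429783/16066) = -16066/19429783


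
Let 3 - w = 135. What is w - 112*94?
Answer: -10660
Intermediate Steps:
w = -132 (w = 3 - 1*135 = 3 - 135 = -132)
w - 112*94 = -132 - 112*94 = -132 - 10528 = -10660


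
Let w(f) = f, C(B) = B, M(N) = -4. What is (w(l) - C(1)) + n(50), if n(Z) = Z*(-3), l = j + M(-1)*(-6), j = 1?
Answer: -126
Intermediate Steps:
l = 25 (l = 1 - 4*(-6) = 1 + 24 = 25)
n(Z) = -3*Z
(w(l) - C(1)) + n(50) = (25 - 1*1) - 3*50 = (25 - 1) - 150 = 24 - 150 = -126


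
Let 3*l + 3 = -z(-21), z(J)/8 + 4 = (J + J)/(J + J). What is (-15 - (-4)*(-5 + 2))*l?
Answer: -189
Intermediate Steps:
z(J) = -24 (z(J) = -32 + 8*((J + J)/(J + J)) = -32 + 8*((2*J)/((2*J))) = -32 + 8*((2*J)*(1/(2*J))) = -32 + 8*1 = -32 + 8 = -24)
l = 7 (l = -1 + (-1*(-24))/3 = -1 + (1/3)*24 = -1 + 8 = 7)
(-15 - (-4)*(-5 + 2))*l = (-15 - (-4)*(-5 + 2))*7 = (-15 - (-4)*(-3))*7 = (-15 - 1*12)*7 = (-15 - 12)*7 = -27*7 = -189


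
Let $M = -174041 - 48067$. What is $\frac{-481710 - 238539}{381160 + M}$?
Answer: $- \frac{720249}{159052} \approx -4.5284$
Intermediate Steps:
$M = -222108$ ($M = -174041 - 48067 = -222108$)
$\frac{-481710 - 238539}{381160 + M} = \frac{-481710 - 238539}{381160 - 222108} = - \frac{720249}{159052}$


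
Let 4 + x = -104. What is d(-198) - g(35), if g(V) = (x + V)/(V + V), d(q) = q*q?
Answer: 2744353/70 ≈ 39205.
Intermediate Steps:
x = -108 (x = -4 - 104 = -108)
d(q) = q²
g(V) = (-108 + V)/(2*V) (g(V) = (-108 + V)/(V + V) = (-108 + V)/((2*V)) = (-108 + V)*(1/(2*V)) = (-108 + V)/(2*V))
d(-198) - g(35) = (-198)² - (-108 + 35)/(2*35) = 39204 - (-73)/(2*35) = 39204 - 1*(-73/70) = 39204 + 73/70 = 2744353/70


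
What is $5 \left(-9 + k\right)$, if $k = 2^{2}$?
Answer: $-25$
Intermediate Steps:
$k = 4$
$5 \left(-9 + k\right) = 5 \left(-9 + 4\right) = 5 \left(-5\right) = -25$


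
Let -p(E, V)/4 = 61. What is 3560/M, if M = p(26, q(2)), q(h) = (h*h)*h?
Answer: -890/61 ≈ -14.590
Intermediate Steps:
q(h) = h**3 (q(h) = h**2*h = h**3)
p(E, V) = -244 (p(E, V) = -4*61 = -244)
M = -244
3560/M = 3560/(-244) = 3560*(-1/244) = -890/61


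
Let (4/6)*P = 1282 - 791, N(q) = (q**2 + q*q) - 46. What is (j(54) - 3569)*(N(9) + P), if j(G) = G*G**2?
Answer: 262390975/2 ≈ 1.3120e+8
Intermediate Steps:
N(q) = -46 + 2*q**2 (N(q) = (q**2 + q**2) - 46 = 2*q**2 - 46 = -46 + 2*q**2)
j(G) = G**3
P = 1473/2 (P = 3*(1282 - 791)/2 = (3/2)*491 = 1473/2 ≈ 736.50)
(j(54) - 3569)*(N(9) + P) = (54**3 - 3569)*((-46 + 2*9**2) + 1473/2) = (157464 - 3569)*((-46 + 2*81) + 1473/2) = 153895*((-46 + 162) + 1473/2) = 153895*(116 + 1473/2) = 153895*(1705/2) = 262390975/2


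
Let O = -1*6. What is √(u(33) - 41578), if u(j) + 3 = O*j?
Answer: I*√41779 ≈ 204.4*I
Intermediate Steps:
O = -6
u(j) = -3 - 6*j
√(u(33) - 41578) = √((-3 - 6*33) - 41578) = √((-3 - 198) - 41578) = √(-201 - 41578) = √(-41779) = I*√41779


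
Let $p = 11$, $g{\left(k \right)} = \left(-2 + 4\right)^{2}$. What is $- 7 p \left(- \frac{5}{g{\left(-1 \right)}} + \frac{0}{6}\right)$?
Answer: $\frac{385}{4} \approx 96.25$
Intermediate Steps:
$g{\left(k \right)} = 4$ ($g{\left(k \right)} = 2^{2} = 4$)
$- 7 p \left(- \frac{5}{g{\left(-1 \right)}} + \frac{0}{6}\right) = \left(-7\right) 11 \left(- \frac{5}{4} + \frac{0}{6}\right) = - 77 \left(\left(-5\right) \frac{1}{4} + 0 \cdot \frac{1}{6}\right) = - 77 \left(- \frac{5}{4} + 0\right) = \left(-77\right) \left(- \frac{5}{4}\right) = \frac{385}{4}$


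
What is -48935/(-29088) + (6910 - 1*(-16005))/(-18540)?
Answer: 445747/998688 ≈ 0.44633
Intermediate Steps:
-48935/(-29088) + (6910 - 1*(-16005))/(-18540) = -48935*(-1/29088) + (6910 + 16005)*(-1/18540) = 48935/29088 + 22915*(-1/18540) = 48935/29088 - 4583/3708 = 445747/998688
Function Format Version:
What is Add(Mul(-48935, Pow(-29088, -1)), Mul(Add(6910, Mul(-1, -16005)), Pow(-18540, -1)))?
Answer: Rational(445747, 998688) ≈ 0.44633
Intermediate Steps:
Add(Mul(-48935, Pow(-29088, -1)), Mul(Add(6910, Mul(-1, -16005)), Pow(-18540, -1))) = Add(Mul(-48935, Rational(-1, 29088)), Mul(Add(6910, 16005), Rational(-1, 18540))) = Add(Rational(48935, 29088), Mul(22915, Rational(-1, 18540))) = Add(Rational(48935, 29088), Rational(-4583, 3708)) = Rational(445747, 998688)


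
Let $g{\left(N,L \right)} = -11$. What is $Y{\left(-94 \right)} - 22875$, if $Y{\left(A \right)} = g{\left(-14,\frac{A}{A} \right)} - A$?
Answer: $-22792$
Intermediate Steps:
$Y{\left(A \right)} = -11 - A$
$Y{\left(-94 \right)} - 22875 = \left(-11 - -94\right) - 22875 = \left(-11 + 94\right) - 22875 = 83 - 22875 = -22792$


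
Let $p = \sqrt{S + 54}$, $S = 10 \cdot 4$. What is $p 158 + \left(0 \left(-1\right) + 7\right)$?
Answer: $7 + 158 \sqrt{94} \approx 1538.9$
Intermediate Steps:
$S = 40$
$p = \sqrt{94}$ ($p = \sqrt{40 + 54} = \sqrt{94} \approx 9.6954$)
$p 158 + \left(0 \left(-1\right) + 7\right) = \sqrt{94} \cdot 158 + \left(0 \left(-1\right) + 7\right) = 158 \sqrt{94} + \left(0 + 7\right) = 158 \sqrt{94} + 7 = 7 + 158 \sqrt{94}$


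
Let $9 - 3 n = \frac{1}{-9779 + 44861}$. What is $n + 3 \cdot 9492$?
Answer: $\frac{2997300833}{105246} \approx 28479.0$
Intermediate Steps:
$n = \frac{315737}{105246}$ ($n = 3 - \frac{1}{3 \left(-9779 + 44861\right)} = 3 - \frac{1}{3 \cdot 35082} = 3 - \frac{1}{105246} = \frac{315737}{105246} \approx 3.0$)
$n + 3 \cdot 9492 = \frac{315737}{105246} + 3 \cdot 9492 = \frac{315737}{105246} + 28476 = \frac{2997300833}{105246}$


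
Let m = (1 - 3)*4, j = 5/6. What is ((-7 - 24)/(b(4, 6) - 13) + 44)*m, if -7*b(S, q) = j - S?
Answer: -6320/17 ≈ -371.76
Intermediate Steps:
j = ⅚ (j = 5*(⅙) = ⅚ ≈ 0.83333)
m = -8 (m = -2*4 = -8)
b(S, q) = -5/42 + S/7 (b(S, q) = -(⅚ - S)/7 = -5/42 + S/7)
((-7 - 24)/(b(4, 6) - 13) + 44)*m = ((-7 - 24)/((-5/42 + (⅐)*4) - 13) + 44)*(-8) = (-31/((-5/42 + 4/7) - 13) + 44)*(-8) = (-31/(19/42 - 13) + 44)*(-8) = (-31/(-527/42) + 44)*(-8) = (-31*(-42/527) + 44)*(-8) = (42/17 + 44)*(-8) = (790/17)*(-8) = -6320/17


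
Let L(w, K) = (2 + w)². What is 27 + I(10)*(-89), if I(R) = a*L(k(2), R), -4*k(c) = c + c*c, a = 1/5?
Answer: 451/20 ≈ 22.550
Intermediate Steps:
a = ⅕ ≈ 0.20000
k(c) = -c/4 - c²/4 (k(c) = -(c + c*c)/4 = -(c + c²)/4 = -c/4 - c²/4)
I(R) = 1/20 (I(R) = (2 - ¼*2*(1 + 2))²/5 = (2 - ¼*2*3)²/5 = (2 - 3/2)²/5 = (½)²/5 = (⅕)*(¼) = 1/20)
27 + I(10)*(-89) = 27 + (1/20)*(-89) = 27 - 89/20 = 451/20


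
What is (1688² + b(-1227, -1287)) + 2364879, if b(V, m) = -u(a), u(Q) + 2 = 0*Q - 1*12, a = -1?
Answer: 5214237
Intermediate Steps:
u(Q) = -14 (u(Q) = -2 + (0*Q - 1*12) = -2 + (0 - 12) = -2 - 12 = -14)
b(V, m) = 14 (b(V, m) = -1*(-14) = 14)
(1688² + b(-1227, -1287)) + 2364879 = (1688² + 14) + 2364879 = (2849344 + 14) + 2364879 = 2849358 + 2364879 = 5214237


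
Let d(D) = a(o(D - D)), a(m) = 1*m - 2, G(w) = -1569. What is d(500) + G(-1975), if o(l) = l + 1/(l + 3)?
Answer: -4712/3 ≈ -1570.7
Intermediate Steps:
o(l) = l + 1/(3 + l)
a(m) = -2 + m (a(m) = m - 2 = -2 + m)
d(D) = -5/3 (d(D) = -2 + (1 + (D - D)**2 + 3*(D - D))/(3 + (D - D)) = -2 + (1 + 0**2 + 3*0)/(3 + 0) = -2 + (1 + 0 + 0)/3 = -2 + (1/3)*1 = -2 + 1/3 = -5/3)
d(500) + G(-1975) = -5/3 - 1569 = -4712/3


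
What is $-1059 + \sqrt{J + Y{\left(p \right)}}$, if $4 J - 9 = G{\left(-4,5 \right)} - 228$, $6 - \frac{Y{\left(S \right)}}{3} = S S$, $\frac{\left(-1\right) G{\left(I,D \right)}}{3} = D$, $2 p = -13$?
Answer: $-1059 + \frac{i \sqrt{669}}{2} \approx -1059.0 + 12.933 i$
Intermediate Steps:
$p = - \frac{13}{2}$ ($p = \frac{1}{2} \left(-13\right) = - \frac{13}{2} \approx -6.5$)
$G{\left(I,D \right)} = - 3 D$
$Y{\left(S \right)} = 18 - 3 S^{2}$ ($Y{\left(S \right)} = 18 - 3 S S = 18 - 3 S^{2}$)
$J = - \frac{117}{2}$ ($J = \frac{9}{4} + \frac{\left(-3\right) 5 - 228}{4} = \frac{9}{4} + \frac{-15 - 228}{4} = \frac{9}{4} + \frac{1}{4} \left(-243\right) = \frac{9}{4} - \frac{243}{4} = - \frac{117}{2} \approx -58.5$)
$-1059 + \sqrt{J + Y{\left(p \right)}} = -1059 + \sqrt{- \frac{117}{2} + \left(18 - 3 \left(- \frac{13}{2}\right)^{2}\right)} = -1059 + \sqrt{- \frac{117}{2} + \left(18 - \frac{507}{4}\right)} = -1059 + \sqrt{- \frac{117}{2} - \frac{435}{4}} = -1059 + \sqrt{- \frac{669}{4}} = -1059 + \frac{i \sqrt{669}}{2}$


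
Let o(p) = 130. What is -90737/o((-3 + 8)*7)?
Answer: -90737/130 ≈ -697.98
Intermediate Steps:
-90737/o((-3 + 8)*7) = -90737/130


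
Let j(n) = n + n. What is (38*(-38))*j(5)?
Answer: -14440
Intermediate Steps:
j(n) = 2*n
(38*(-38))*j(5) = (38*(-38))*(2*5) = -1444*10 = -14440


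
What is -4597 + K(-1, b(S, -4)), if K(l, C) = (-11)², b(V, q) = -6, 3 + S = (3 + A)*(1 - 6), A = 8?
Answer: -4476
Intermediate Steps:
S = -58 (S = -3 + (3 + 8)*(1 - 6) = -3 + 11*(-5) = -3 - 55 = -58)
K(l, C) = 121
-4597 + K(-1, b(S, -4)) = -4597 + 121 = -4476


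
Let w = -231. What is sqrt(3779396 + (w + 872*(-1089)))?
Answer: sqrt(2829557) ≈ 1682.1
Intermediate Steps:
sqrt(3779396 + (w + 872*(-1089))) = sqrt(3779396 + (-231 + 872*(-1089))) = sqrt(3779396 + (-231 - 949608)) = sqrt(3779396 - 949839) = sqrt(2829557)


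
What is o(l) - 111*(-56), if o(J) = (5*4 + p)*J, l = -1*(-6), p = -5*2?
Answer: 6276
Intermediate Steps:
p = -10
l = 6
o(J) = 10*J (o(J) = (5*4 - 10)*J = (20 - 10)*J = 10*J)
o(l) - 111*(-56) = 10*6 - 111*(-56) = 60 + 6216 = 6276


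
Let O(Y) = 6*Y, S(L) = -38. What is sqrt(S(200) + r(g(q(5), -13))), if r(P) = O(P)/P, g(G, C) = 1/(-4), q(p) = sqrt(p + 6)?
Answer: 4*I*sqrt(2) ≈ 5.6569*I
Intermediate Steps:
q(p) = sqrt(6 + p)
g(G, C) = -1/4
r(P) = 6 (r(P) = (6*P)/P = 6)
sqrt(S(200) + r(g(q(5), -13))) = sqrt(-38 + 6) = sqrt(-32) = 4*I*sqrt(2)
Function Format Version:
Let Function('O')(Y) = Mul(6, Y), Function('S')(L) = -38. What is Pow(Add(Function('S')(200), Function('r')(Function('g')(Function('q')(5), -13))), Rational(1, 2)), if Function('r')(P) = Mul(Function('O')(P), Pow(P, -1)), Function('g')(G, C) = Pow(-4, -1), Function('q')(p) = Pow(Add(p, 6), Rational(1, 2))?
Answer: Mul(4, I, Pow(2, Rational(1, 2))) ≈ Mul(5.6569, I)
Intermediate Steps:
Function('q')(p) = Pow(Add(6, p), Rational(1, 2))
Function('g')(G, C) = Rational(-1, 4)
Function('r')(P) = 6 (Function('r')(P) = Mul(Mul(6, P), Pow(P, -1)) = 6)
Pow(Add(Function('S')(200), Function('r')(Function('g')(Function('q')(5), -13))), Rational(1, 2)) = Pow(Add(-38, 6), Rational(1, 2)) = Pow(-32, Rational(1, 2)) = Mul(4, I, Pow(2, Rational(1, 2)))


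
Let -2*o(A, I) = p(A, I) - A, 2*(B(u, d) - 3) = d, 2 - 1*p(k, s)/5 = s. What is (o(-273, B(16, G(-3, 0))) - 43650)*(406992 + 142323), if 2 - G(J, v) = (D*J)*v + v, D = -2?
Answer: -48099669345/2 ≈ -2.4050e+10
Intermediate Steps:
p(k, s) = 10 - 5*s
G(J, v) = 2 - v + 2*J*v (G(J, v) = 2 - ((-2*J)*v + v) = 2 - (-2*J*v + v) = 2 - (v - 2*J*v) = 2 + (-v + 2*J*v) = 2 - v + 2*J*v)
B(u, d) = 3 + d/2
o(A, I) = -5 + A/2 + 5*I/2 (o(A, I) = -((10 - 5*I) - A)/2 = -(10 - A - 5*I)/2 = -5 + A/2 + 5*I/2)
(o(-273, B(16, G(-3, 0))) - 43650)*(406992 + 142323) = ((-5 + (1/2)*(-273) + 5*(3 + (2 - 1*0 + 2*(-3)*0)/2)/2) - 43650)*(406992 + 142323) = ((-5 - 273/2 + 5*(3 + (2 + 0 + 0)/2)/2) - 43650)*549315 = ((-5 - 273/2 + 5*(3 + (1/2)*2)/2) - 43650)*549315 = ((-5 - 273/2 + 5*(3 + 1)/2) - 43650)*549315 = ((-5 - 273/2 + (5/2)*4) - 43650)*549315 = ((-5 - 273/2 + 10) - 43650)*549315 = (-263/2 - 43650)*549315 = -87563/2*549315 = -48099669345/2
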